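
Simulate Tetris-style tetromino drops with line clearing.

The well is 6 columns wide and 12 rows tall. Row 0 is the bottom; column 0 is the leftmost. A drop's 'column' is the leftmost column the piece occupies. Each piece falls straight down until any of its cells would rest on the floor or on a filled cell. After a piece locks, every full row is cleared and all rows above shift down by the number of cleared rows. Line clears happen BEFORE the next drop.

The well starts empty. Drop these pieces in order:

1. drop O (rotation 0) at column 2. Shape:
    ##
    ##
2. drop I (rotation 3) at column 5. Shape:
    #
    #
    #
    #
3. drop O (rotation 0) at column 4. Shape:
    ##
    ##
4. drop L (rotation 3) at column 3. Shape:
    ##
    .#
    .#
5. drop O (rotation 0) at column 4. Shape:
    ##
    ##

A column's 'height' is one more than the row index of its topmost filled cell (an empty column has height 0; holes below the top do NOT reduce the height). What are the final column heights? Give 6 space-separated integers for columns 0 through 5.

Drop 1: O rot0 at col 2 lands with bottom-row=0; cleared 0 line(s) (total 0); column heights now [0 0 2 2 0 0], max=2
Drop 2: I rot3 at col 5 lands with bottom-row=0; cleared 0 line(s) (total 0); column heights now [0 0 2 2 0 4], max=4
Drop 3: O rot0 at col 4 lands with bottom-row=4; cleared 0 line(s) (total 0); column heights now [0 0 2 2 6 6], max=6
Drop 4: L rot3 at col 3 lands with bottom-row=6; cleared 0 line(s) (total 0); column heights now [0 0 2 9 9 6], max=9
Drop 5: O rot0 at col 4 lands with bottom-row=9; cleared 0 line(s) (total 0); column heights now [0 0 2 9 11 11], max=11

Answer: 0 0 2 9 11 11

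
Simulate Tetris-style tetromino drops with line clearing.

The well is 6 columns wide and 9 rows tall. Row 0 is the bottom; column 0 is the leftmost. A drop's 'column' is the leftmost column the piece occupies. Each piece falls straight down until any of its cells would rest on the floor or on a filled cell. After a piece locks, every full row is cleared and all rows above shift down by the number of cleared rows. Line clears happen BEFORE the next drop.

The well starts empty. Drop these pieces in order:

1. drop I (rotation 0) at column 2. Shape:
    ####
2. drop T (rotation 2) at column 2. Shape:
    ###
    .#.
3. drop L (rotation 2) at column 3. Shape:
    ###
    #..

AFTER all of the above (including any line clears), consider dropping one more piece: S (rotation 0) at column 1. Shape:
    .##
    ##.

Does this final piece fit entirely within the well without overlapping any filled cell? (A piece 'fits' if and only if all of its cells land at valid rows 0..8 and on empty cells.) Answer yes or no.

Drop 1: I rot0 at col 2 lands with bottom-row=0; cleared 0 line(s) (total 0); column heights now [0 0 1 1 1 1], max=1
Drop 2: T rot2 at col 2 lands with bottom-row=1; cleared 0 line(s) (total 0); column heights now [0 0 3 3 3 1], max=3
Drop 3: L rot2 at col 3 lands with bottom-row=3; cleared 0 line(s) (total 0); column heights now [0 0 3 5 5 5], max=5
Test piece S rot0 at col 1 (width 3): heights before test = [0 0 3 5 5 5]; fits = True

Answer: yes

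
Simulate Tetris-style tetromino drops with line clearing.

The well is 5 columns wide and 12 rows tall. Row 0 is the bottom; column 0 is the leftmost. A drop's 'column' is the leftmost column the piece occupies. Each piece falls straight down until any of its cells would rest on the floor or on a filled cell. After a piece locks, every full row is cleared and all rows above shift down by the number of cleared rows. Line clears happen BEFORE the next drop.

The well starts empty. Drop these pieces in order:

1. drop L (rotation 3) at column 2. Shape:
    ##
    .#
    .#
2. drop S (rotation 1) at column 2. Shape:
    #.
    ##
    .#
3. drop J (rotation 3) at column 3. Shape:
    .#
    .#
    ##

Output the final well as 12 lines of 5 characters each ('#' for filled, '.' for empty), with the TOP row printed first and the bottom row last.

Drop 1: L rot3 at col 2 lands with bottom-row=0; cleared 0 line(s) (total 0); column heights now [0 0 3 3 0], max=3
Drop 2: S rot1 at col 2 lands with bottom-row=3; cleared 0 line(s) (total 0); column heights now [0 0 6 5 0], max=6
Drop 3: J rot3 at col 3 lands with bottom-row=5; cleared 0 line(s) (total 0); column heights now [0 0 6 6 8], max=8

Answer: .....
.....
.....
.....
....#
....#
..###
..##.
...#.
..##.
...#.
...#.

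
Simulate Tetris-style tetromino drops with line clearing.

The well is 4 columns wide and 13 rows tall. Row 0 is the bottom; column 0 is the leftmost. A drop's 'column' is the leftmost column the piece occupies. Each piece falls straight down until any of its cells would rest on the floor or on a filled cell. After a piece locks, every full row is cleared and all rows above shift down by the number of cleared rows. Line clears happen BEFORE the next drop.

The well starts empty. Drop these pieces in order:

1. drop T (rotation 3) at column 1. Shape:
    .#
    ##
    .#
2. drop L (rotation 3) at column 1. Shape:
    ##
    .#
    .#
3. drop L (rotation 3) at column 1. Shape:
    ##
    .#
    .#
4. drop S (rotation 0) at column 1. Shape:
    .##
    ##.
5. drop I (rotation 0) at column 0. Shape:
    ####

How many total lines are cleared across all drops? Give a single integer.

Drop 1: T rot3 at col 1 lands with bottom-row=0; cleared 0 line(s) (total 0); column heights now [0 2 3 0], max=3
Drop 2: L rot3 at col 1 lands with bottom-row=3; cleared 0 line(s) (total 0); column heights now [0 6 6 0], max=6
Drop 3: L rot3 at col 1 lands with bottom-row=6; cleared 0 line(s) (total 0); column heights now [0 9 9 0], max=9
Drop 4: S rot0 at col 1 lands with bottom-row=9; cleared 0 line(s) (total 0); column heights now [0 10 11 11], max=11
Drop 5: I rot0 at col 0 lands with bottom-row=11; cleared 1 line(s) (total 1); column heights now [0 10 11 11], max=11

Answer: 1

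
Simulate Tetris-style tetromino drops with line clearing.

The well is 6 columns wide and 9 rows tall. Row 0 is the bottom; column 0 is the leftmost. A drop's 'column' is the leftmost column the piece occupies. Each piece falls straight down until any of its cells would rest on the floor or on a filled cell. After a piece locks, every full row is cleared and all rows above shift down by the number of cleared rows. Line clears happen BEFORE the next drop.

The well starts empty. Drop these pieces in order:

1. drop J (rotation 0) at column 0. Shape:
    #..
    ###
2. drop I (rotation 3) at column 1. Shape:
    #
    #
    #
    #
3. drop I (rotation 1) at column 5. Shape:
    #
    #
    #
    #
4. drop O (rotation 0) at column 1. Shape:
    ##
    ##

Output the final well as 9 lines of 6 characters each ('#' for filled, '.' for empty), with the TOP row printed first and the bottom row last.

Drop 1: J rot0 at col 0 lands with bottom-row=0; cleared 0 line(s) (total 0); column heights now [2 1 1 0 0 0], max=2
Drop 2: I rot3 at col 1 lands with bottom-row=1; cleared 0 line(s) (total 0); column heights now [2 5 1 0 0 0], max=5
Drop 3: I rot1 at col 5 lands with bottom-row=0; cleared 0 line(s) (total 0); column heights now [2 5 1 0 0 4], max=5
Drop 4: O rot0 at col 1 lands with bottom-row=5; cleared 0 line(s) (total 0); column heights now [2 7 7 0 0 4], max=7

Answer: ......
......
.##...
.##...
.#....
.#...#
.#...#
##...#
###..#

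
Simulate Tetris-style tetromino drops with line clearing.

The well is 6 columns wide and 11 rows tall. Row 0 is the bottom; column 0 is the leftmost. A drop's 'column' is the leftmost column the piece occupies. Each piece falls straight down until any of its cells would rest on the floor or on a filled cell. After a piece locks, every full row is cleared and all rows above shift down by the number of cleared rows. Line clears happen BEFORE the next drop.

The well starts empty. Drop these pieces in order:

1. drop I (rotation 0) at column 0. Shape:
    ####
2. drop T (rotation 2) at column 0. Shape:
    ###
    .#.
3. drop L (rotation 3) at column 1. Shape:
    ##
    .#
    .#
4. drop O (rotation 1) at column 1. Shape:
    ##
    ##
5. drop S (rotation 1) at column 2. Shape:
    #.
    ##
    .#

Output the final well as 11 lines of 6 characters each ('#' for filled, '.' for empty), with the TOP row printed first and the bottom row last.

Drop 1: I rot0 at col 0 lands with bottom-row=0; cleared 0 line(s) (total 0); column heights now [1 1 1 1 0 0], max=1
Drop 2: T rot2 at col 0 lands with bottom-row=1; cleared 0 line(s) (total 0); column heights now [3 3 3 1 0 0], max=3
Drop 3: L rot3 at col 1 lands with bottom-row=3; cleared 0 line(s) (total 0); column heights now [3 6 6 1 0 0], max=6
Drop 4: O rot1 at col 1 lands with bottom-row=6; cleared 0 line(s) (total 0); column heights now [3 8 8 1 0 0], max=8
Drop 5: S rot1 at col 2 lands with bottom-row=7; cleared 0 line(s) (total 0); column heights now [3 8 10 9 0 0], max=10

Answer: ......
..#...
..##..
.###..
.##...
.##...
..#...
..#...
###...
.#....
####..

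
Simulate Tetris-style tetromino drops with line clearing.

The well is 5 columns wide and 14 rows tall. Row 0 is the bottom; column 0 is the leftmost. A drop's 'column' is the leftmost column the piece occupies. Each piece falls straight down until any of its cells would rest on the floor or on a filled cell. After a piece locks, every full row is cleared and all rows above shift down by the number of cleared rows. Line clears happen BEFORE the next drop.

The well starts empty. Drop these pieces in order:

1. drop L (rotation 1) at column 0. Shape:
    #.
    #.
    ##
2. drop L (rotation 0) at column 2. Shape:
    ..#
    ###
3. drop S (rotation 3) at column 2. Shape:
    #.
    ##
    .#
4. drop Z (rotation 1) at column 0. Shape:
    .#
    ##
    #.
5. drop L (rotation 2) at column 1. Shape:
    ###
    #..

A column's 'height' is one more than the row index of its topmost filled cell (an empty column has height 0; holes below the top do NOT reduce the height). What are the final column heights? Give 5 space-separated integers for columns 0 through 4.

Drop 1: L rot1 at col 0 lands with bottom-row=0; cleared 0 line(s) (total 0); column heights now [3 1 0 0 0], max=3
Drop 2: L rot0 at col 2 lands with bottom-row=0; cleared 1 line(s) (total 1); column heights now [2 0 0 0 1], max=2
Drop 3: S rot3 at col 2 lands with bottom-row=0; cleared 0 line(s) (total 1); column heights now [2 0 3 2 1], max=3
Drop 4: Z rot1 at col 0 lands with bottom-row=2; cleared 0 line(s) (total 1); column heights now [4 5 3 2 1], max=5
Drop 5: L rot2 at col 1 lands with bottom-row=5; cleared 0 line(s) (total 1); column heights now [4 7 7 7 1], max=7

Answer: 4 7 7 7 1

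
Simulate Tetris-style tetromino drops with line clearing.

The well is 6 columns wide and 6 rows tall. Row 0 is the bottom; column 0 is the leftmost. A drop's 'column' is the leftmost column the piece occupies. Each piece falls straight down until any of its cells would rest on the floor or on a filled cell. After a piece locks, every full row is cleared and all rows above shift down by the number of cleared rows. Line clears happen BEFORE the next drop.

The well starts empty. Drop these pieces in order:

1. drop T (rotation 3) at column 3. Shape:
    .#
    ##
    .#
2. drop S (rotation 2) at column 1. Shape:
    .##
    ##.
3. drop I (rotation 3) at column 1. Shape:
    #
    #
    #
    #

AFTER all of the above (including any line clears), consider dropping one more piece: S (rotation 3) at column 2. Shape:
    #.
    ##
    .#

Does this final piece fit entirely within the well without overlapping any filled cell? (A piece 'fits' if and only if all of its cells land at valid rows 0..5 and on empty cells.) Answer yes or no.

Drop 1: T rot3 at col 3 lands with bottom-row=0; cleared 0 line(s) (total 0); column heights now [0 0 0 2 3 0], max=3
Drop 2: S rot2 at col 1 lands with bottom-row=1; cleared 0 line(s) (total 0); column heights now [0 2 3 3 3 0], max=3
Drop 3: I rot3 at col 1 lands with bottom-row=2; cleared 0 line(s) (total 0); column heights now [0 6 3 3 3 0], max=6
Test piece S rot3 at col 2 (width 2): heights before test = [0 6 3 3 3 0]; fits = True

Answer: yes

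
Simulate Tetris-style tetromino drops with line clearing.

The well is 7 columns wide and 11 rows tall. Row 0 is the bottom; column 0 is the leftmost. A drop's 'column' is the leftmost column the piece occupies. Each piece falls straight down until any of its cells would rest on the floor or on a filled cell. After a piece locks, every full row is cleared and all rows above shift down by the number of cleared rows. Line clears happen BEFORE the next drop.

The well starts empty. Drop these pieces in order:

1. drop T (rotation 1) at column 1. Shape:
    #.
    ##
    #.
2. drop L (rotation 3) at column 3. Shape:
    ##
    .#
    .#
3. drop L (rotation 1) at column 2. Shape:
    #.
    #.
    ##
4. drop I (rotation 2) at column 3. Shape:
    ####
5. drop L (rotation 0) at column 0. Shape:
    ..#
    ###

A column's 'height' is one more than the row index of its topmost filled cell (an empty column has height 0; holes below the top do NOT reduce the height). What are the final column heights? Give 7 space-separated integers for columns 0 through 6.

Drop 1: T rot1 at col 1 lands with bottom-row=0; cleared 0 line(s) (total 0); column heights now [0 3 2 0 0 0 0], max=3
Drop 2: L rot3 at col 3 lands with bottom-row=0; cleared 0 line(s) (total 0); column heights now [0 3 2 3 3 0 0], max=3
Drop 3: L rot1 at col 2 lands with bottom-row=3; cleared 0 line(s) (total 0); column heights now [0 3 6 4 3 0 0], max=6
Drop 4: I rot2 at col 3 lands with bottom-row=4; cleared 0 line(s) (total 0); column heights now [0 3 6 5 5 5 5], max=6
Drop 5: L rot0 at col 0 lands with bottom-row=6; cleared 0 line(s) (total 0); column heights now [7 7 8 5 5 5 5], max=8

Answer: 7 7 8 5 5 5 5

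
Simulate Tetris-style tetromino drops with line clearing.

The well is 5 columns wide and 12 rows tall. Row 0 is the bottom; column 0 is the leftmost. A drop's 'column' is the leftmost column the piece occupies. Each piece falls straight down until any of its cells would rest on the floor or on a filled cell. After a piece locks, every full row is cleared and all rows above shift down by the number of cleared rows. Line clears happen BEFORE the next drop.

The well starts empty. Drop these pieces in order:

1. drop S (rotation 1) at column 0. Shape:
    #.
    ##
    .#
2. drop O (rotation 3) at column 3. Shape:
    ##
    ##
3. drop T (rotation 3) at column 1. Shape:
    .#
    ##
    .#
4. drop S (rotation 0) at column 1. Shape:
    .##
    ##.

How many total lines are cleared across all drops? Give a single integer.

Drop 1: S rot1 at col 0 lands with bottom-row=0; cleared 0 line(s) (total 0); column heights now [3 2 0 0 0], max=3
Drop 2: O rot3 at col 3 lands with bottom-row=0; cleared 0 line(s) (total 0); column heights now [3 2 0 2 2], max=3
Drop 3: T rot3 at col 1 lands with bottom-row=1; cleared 1 line(s) (total 1); column heights now [2 2 3 1 1], max=3
Drop 4: S rot0 at col 1 lands with bottom-row=3; cleared 0 line(s) (total 1); column heights now [2 4 5 5 1], max=5

Answer: 1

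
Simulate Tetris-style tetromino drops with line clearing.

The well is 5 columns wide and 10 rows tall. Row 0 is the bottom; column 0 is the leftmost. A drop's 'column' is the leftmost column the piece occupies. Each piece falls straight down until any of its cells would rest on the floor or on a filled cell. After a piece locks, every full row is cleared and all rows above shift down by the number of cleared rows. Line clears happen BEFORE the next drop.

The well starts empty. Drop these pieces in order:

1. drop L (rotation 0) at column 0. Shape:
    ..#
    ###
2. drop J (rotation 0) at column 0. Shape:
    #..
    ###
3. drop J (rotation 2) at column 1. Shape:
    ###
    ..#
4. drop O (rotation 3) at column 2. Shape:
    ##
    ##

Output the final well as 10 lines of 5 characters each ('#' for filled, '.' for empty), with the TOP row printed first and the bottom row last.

Drop 1: L rot0 at col 0 lands with bottom-row=0; cleared 0 line(s) (total 0); column heights now [1 1 2 0 0], max=2
Drop 2: J rot0 at col 0 lands with bottom-row=2; cleared 0 line(s) (total 0); column heights now [4 3 3 0 0], max=4
Drop 3: J rot2 at col 1 lands with bottom-row=2; cleared 0 line(s) (total 0); column heights now [4 4 4 4 0], max=4
Drop 4: O rot3 at col 2 lands with bottom-row=4; cleared 0 line(s) (total 0); column heights now [4 4 6 6 0], max=6

Answer: .....
.....
.....
.....
..##.
..##.
####.
####.
..#..
###..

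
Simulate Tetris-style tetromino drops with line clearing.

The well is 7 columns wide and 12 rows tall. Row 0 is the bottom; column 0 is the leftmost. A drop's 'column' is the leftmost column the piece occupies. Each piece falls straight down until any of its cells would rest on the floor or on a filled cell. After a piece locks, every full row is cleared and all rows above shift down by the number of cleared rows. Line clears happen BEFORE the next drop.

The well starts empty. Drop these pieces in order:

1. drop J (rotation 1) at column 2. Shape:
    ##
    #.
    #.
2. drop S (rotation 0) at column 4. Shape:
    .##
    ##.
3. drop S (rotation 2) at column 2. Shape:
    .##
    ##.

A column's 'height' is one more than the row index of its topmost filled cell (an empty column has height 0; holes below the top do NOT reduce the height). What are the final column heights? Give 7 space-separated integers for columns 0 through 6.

Drop 1: J rot1 at col 2 lands with bottom-row=0; cleared 0 line(s) (total 0); column heights now [0 0 3 3 0 0 0], max=3
Drop 2: S rot0 at col 4 lands with bottom-row=0; cleared 0 line(s) (total 0); column heights now [0 0 3 3 1 2 2], max=3
Drop 3: S rot2 at col 2 lands with bottom-row=3; cleared 0 line(s) (total 0); column heights now [0 0 4 5 5 2 2], max=5

Answer: 0 0 4 5 5 2 2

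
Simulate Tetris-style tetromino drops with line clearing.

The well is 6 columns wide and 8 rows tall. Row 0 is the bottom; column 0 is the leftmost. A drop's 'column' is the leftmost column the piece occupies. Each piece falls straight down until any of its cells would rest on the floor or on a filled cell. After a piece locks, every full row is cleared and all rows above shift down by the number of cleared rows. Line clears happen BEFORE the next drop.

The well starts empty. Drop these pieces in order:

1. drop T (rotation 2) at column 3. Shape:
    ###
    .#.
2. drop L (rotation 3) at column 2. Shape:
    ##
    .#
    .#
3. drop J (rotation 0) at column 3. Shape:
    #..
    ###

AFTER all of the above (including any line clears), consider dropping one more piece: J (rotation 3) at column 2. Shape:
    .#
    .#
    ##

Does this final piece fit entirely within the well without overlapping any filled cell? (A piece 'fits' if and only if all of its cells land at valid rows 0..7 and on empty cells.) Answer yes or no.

Drop 1: T rot2 at col 3 lands with bottom-row=0; cleared 0 line(s) (total 0); column heights now [0 0 0 2 2 2], max=2
Drop 2: L rot3 at col 2 lands with bottom-row=2; cleared 0 line(s) (total 0); column heights now [0 0 5 5 2 2], max=5
Drop 3: J rot0 at col 3 lands with bottom-row=5; cleared 0 line(s) (total 0); column heights now [0 0 5 7 6 6], max=7
Test piece J rot3 at col 2 (width 2): heights before test = [0 0 5 7 6 6]; fits = False

Answer: no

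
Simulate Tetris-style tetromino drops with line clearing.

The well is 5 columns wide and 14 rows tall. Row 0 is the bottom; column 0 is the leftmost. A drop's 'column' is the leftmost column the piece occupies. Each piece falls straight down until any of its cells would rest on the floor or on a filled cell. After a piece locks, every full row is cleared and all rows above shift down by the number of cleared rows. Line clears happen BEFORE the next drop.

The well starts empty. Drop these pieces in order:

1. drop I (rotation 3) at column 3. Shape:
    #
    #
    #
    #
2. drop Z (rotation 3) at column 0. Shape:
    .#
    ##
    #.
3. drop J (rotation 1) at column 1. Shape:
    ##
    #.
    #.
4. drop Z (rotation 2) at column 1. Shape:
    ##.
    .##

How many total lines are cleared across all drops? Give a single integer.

Drop 1: I rot3 at col 3 lands with bottom-row=0; cleared 0 line(s) (total 0); column heights now [0 0 0 4 0], max=4
Drop 2: Z rot3 at col 0 lands with bottom-row=0; cleared 0 line(s) (total 0); column heights now [2 3 0 4 0], max=4
Drop 3: J rot1 at col 1 lands with bottom-row=3; cleared 0 line(s) (total 0); column heights now [2 6 6 4 0], max=6
Drop 4: Z rot2 at col 1 lands with bottom-row=6; cleared 0 line(s) (total 0); column heights now [2 8 8 7 0], max=8

Answer: 0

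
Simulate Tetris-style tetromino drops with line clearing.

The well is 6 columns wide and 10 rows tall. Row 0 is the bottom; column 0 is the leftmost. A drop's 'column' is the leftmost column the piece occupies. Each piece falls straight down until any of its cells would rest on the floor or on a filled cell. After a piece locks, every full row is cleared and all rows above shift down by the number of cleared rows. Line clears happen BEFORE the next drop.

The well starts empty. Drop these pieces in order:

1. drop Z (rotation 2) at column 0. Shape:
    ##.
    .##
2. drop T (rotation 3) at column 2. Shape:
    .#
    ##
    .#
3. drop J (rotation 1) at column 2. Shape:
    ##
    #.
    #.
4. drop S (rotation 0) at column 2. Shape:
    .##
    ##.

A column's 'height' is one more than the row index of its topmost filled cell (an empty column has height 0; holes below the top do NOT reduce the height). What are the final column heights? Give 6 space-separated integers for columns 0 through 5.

Answer: 2 2 6 7 7 0

Derivation:
Drop 1: Z rot2 at col 0 lands with bottom-row=0; cleared 0 line(s) (total 0); column heights now [2 2 1 0 0 0], max=2
Drop 2: T rot3 at col 2 lands with bottom-row=0; cleared 0 line(s) (total 0); column heights now [2 2 2 3 0 0], max=3
Drop 3: J rot1 at col 2 lands with bottom-row=2; cleared 0 line(s) (total 0); column heights now [2 2 5 5 0 0], max=5
Drop 4: S rot0 at col 2 lands with bottom-row=5; cleared 0 line(s) (total 0); column heights now [2 2 6 7 7 0], max=7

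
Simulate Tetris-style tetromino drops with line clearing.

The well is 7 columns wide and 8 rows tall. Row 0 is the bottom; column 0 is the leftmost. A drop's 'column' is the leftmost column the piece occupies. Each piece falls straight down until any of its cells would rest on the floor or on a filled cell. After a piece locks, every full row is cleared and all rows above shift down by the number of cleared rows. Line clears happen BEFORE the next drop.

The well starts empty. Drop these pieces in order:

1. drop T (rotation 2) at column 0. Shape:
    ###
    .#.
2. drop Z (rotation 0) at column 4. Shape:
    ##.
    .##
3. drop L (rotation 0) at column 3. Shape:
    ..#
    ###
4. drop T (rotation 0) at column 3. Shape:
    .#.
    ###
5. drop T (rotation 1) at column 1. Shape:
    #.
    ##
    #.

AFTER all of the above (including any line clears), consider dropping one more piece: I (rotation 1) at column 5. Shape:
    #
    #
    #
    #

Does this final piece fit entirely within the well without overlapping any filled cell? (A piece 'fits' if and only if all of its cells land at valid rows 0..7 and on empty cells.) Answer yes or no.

Answer: no

Derivation:
Drop 1: T rot2 at col 0 lands with bottom-row=0; cleared 0 line(s) (total 0); column heights now [2 2 2 0 0 0 0], max=2
Drop 2: Z rot0 at col 4 lands with bottom-row=0; cleared 0 line(s) (total 0); column heights now [2 2 2 0 2 2 1], max=2
Drop 3: L rot0 at col 3 lands with bottom-row=2; cleared 0 line(s) (total 0); column heights now [2 2 2 3 3 4 1], max=4
Drop 4: T rot0 at col 3 lands with bottom-row=4; cleared 0 line(s) (total 0); column heights now [2 2 2 5 6 5 1], max=6
Drop 5: T rot1 at col 1 lands with bottom-row=2; cleared 0 line(s) (total 0); column heights now [2 5 4 5 6 5 1], max=6
Test piece I rot1 at col 5 (width 1): heights before test = [2 5 4 5 6 5 1]; fits = False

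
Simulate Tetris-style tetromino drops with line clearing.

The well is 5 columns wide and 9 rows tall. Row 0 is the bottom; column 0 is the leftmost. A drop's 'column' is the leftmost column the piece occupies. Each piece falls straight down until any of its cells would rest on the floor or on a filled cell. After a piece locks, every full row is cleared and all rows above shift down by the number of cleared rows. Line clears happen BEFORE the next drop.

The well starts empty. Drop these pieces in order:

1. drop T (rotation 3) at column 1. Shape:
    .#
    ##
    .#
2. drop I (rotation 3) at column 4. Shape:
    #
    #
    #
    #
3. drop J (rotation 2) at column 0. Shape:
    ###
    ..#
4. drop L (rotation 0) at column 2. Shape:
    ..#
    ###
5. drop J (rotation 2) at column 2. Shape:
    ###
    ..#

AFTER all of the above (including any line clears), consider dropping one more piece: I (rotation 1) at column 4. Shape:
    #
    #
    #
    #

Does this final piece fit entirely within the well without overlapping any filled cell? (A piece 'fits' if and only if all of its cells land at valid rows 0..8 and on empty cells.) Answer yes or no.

Drop 1: T rot3 at col 1 lands with bottom-row=0; cleared 0 line(s) (total 0); column heights now [0 2 3 0 0], max=3
Drop 2: I rot3 at col 4 lands with bottom-row=0; cleared 0 line(s) (total 0); column heights now [0 2 3 0 4], max=4
Drop 3: J rot2 at col 0 lands with bottom-row=3; cleared 0 line(s) (total 0); column heights now [5 5 5 0 4], max=5
Drop 4: L rot0 at col 2 lands with bottom-row=5; cleared 0 line(s) (total 0); column heights now [5 5 6 6 7], max=7
Drop 5: J rot2 at col 2 lands with bottom-row=7; cleared 0 line(s) (total 0); column heights now [5 5 9 9 9], max=9
Test piece I rot1 at col 4 (width 1): heights before test = [5 5 9 9 9]; fits = False

Answer: no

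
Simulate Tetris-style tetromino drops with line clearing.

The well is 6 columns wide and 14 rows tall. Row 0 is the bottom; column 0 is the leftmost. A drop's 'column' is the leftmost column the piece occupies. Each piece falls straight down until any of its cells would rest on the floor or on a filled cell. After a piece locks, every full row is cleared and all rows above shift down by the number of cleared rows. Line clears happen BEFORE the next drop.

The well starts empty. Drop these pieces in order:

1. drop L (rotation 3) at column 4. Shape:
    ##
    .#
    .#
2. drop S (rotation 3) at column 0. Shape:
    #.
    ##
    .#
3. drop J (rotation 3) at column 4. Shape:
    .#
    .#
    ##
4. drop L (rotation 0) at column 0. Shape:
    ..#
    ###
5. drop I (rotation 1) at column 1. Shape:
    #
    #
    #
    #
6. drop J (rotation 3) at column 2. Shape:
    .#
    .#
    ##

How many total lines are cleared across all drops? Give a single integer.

Drop 1: L rot3 at col 4 lands with bottom-row=0; cleared 0 line(s) (total 0); column heights now [0 0 0 0 3 3], max=3
Drop 2: S rot3 at col 0 lands with bottom-row=0; cleared 0 line(s) (total 0); column heights now [3 2 0 0 3 3], max=3
Drop 3: J rot3 at col 4 lands with bottom-row=3; cleared 0 line(s) (total 0); column heights now [3 2 0 0 4 6], max=6
Drop 4: L rot0 at col 0 lands with bottom-row=3; cleared 0 line(s) (total 0); column heights now [4 4 5 0 4 6], max=6
Drop 5: I rot1 at col 1 lands with bottom-row=4; cleared 0 line(s) (total 0); column heights now [4 8 5 0 4 6], max=8
Drop 6: J rot3 at col 2 lands with bottom-row=5; cleared 0 line(s) (total 0); column heights now [4 8 6 8 4 6], max=8

Answer: 0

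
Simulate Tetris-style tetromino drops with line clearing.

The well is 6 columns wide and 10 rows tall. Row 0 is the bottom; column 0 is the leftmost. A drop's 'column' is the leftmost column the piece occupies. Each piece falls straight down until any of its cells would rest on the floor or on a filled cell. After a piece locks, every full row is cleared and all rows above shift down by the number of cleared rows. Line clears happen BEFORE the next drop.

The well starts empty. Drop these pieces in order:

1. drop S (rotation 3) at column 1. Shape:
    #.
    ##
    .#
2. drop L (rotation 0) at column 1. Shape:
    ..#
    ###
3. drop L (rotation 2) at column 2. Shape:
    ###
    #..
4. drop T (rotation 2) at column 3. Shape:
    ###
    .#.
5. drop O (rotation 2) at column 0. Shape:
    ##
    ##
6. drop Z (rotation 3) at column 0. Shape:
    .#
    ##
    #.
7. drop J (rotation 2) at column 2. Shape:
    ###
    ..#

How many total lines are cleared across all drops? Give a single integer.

Answer: 0

Derivation:
Drop 1: S rot3 at col 1 lands with bottom-row=0; cleared 0 line(s) (total 0); column heights now [0 3 2 0 0 0], max=3
Drop 2: L rot0 at col 1 lands with bottom-row=3; cleared 0 line(s) (total 0); column heights now [0 4 4 5 0 0], max=5
Drop 3: L rot2 at col 2 lands with bottom-row=4; cleared 0 line(s) (total 0); column heights now [0 4 6 6 6 0], max=6
Drop 4: T rot2 at col 3 lands with bottom-row=6; cleared 0 line(s) (total 0); column heights now [0 4 6 8 8 8], max=8
Drop 5: O rot2 at col 0 lands with bottom-row=4; cleared 0 line(s) (total 0); column heights now [6 6 6 8 8 8], max=8
Drop 6: Z rot3 at col 0 lands with bottom-row=6; cleared 0 line(s) (total 0); column heights now [8 9 6 8 8 8], max=9
Drop 7: J rot2 at col 2 lands with bottom-row=8; cleared 0 line(s) (total 0); column heights now [8 9 10 10 10 8], max=10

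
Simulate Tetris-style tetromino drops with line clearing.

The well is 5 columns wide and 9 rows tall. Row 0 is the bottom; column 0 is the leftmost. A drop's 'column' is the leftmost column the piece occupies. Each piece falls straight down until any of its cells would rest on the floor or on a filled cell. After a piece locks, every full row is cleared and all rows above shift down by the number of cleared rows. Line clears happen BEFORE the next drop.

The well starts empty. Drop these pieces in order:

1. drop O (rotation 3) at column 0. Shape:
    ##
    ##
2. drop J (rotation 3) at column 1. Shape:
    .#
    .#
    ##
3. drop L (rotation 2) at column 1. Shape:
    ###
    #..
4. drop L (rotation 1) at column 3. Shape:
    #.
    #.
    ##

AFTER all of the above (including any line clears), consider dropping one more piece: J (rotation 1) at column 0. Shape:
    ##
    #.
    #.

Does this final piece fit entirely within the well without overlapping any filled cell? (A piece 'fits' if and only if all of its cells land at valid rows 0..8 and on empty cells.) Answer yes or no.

Drop 1: O rot3 at col 0 lands with bottom-row=0; cleared 0 line(s) (total 0); column heights now [2 2 0 0 0], max=2
Drop 2: J rot3 at col 1 lands with bottom-row=2; cleared 0 line(s) (total 0); column heights now [2 3 5 0 0], max=5
Drop 3: L rot2 at col 1 lands with bottom-row=4; cleared 0 line(s) (total 0); column heights now [2 6 6 6 0], max=6
Drop 4: L rot1 at col 3 lands with bottom-row=6; cleared 0 line(s) (total 0); column heights now [2 6 6 9 7], max=9
Test piece J rot1 at col 0 (width 2): heights before test = [2 6 6 9 7]; fits = True

Answer: yes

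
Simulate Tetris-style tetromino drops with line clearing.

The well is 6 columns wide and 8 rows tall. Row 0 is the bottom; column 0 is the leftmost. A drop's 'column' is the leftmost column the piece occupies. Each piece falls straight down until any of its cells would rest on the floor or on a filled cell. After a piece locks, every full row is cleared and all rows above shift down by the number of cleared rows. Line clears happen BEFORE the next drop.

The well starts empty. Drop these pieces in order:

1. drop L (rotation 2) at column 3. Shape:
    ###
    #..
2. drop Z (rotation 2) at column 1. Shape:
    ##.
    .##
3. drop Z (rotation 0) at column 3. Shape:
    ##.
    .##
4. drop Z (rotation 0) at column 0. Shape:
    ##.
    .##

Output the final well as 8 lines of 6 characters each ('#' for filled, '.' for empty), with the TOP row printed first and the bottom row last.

Drop 1: L rot2 at col 3 lands with bottom-row=0; cleared 0 line(s) (total 0); column heights now [0 0 0 2 2 2], max=2
Drop 2: Z rot2 at col 1 lands with bottom-row=2; cleared 0 line(s) (total 0); column heights now [0 4 4 3 2 2], max=4
Drop 3: Z rot0 at col 3 lands with bottom-row=2; cleared 0 line(s) (total 0); column heights now [0 4 4 4 4 3], max=4
Drop 4: Z rot0 at col 0 lands with bottom-row=4; cleared 0 line(s) (total 0); column heights now [6 6 5 4 4 3], max=6

Answer: ......
......
##....
.##...
.####.
..####
...###
...#..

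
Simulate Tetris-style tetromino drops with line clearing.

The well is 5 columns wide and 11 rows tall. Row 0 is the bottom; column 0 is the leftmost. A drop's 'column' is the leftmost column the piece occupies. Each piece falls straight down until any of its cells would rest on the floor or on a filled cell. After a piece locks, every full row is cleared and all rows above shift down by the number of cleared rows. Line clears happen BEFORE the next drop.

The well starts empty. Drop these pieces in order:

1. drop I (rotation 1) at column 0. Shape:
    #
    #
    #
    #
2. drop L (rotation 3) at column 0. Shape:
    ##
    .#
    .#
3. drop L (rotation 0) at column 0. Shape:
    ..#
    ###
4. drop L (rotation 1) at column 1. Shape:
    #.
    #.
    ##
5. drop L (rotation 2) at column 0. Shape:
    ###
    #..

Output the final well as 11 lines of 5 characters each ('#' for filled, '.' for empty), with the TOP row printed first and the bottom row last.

Answer: ###..
##...
.#...
.##..
..#..
###..
##...
##...
##...
#....
#....

Derivation:
Drop 1: I rot1 at col 0 lands with bottom-row=0; cleared 0 line(s) (total 0); column heights now [4 0 0 0 0], max=4
Drop 2: L rot3 at col 0 lands with bottom-row=2; cleared 0 line(s) (total 0); column heights now [5 5 0 0 0], max=5
Drop 3: L rot0 at col 0 lands with bottom-row=5; cleared 0 line(s) (total 0); column heights now [6 6 7 0 0], max=7
Drop 4: L rot1 at col 1 lands with bottom-row=7; cleared 0 line(s) (total 0); column heights now [6 10 8 0 0], max=10
Drop 5: L rot2 at col 0 lands with bottom-row=9; cleared 0 line(s) (total 0); column heights now [11 11 11 0 0], max=11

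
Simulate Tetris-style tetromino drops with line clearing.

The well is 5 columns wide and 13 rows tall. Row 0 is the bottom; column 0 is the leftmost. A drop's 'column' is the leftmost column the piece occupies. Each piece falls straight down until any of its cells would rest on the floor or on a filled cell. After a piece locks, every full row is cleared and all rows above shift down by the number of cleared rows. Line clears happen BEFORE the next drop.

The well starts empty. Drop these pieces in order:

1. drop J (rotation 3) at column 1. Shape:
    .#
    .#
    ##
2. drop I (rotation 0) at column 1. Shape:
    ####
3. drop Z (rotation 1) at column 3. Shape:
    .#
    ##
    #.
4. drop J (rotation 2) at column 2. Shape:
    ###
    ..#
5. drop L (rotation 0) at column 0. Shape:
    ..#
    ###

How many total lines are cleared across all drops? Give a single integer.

Drop 1: J rot3 at col 1 lands with bottom-row=0; cleared 0 line(s) (total 0); column heights now [0 1 3 0 0], max=3
Drop 2: I rot0 at col 1 lands with bottom-row=3; cleared 0 line(s) (total 0); column heights now [0 4 4 4 4], max=4
Drop 3: Z rot1 at col 3 lands with bottom-row=4; cleared 0 line(s) (total 0); column heights now [0 4 4 6 7], max=7
Drop 4: J rot2 at col 2 lands with bottom-row=7; cleared 0 line(s) (total 0); column heights now [0 4 9 9 9], max=9
Drop 5: L rot0 at col 0 lands with bottom-row=9; cleared 0 line(s) (total 0); column heights now [10 10 11 9 9], max=11

Answer: 0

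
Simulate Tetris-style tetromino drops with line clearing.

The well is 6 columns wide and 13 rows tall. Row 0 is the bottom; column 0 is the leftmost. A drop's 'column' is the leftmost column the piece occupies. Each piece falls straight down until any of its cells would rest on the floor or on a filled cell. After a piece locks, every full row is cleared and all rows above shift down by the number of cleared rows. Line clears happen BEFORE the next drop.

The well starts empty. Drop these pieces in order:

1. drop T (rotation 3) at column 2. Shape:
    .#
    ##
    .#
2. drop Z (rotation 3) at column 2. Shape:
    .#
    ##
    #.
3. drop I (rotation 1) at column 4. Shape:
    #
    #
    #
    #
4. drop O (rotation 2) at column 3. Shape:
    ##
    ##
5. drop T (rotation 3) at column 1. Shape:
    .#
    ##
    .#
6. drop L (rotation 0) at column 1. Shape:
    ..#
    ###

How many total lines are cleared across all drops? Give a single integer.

Answer: 0

Derivation:
Drop 1: T rot3 at col 2 lands with bottom-row=0; cleared 0 line(s) (total 0); column heights now [0 0 2 3 0 0], max=3
Drop 2: Z rot3 at col 2 lands with bottom-row=2; cleared 0 line(s) (total 0); column heights now [0 0 4 5 0 0], max=5
Drop 3: I rot1 at col 4 lands with bottom-row=0; cleared 0 line(s) (total 0); column heights now [0 0 4 5 4 0], max=5
Drop 4: O rot2 at col 3 lands with bottom-row=5; cleared 0 line(s) (total 0); column heights now [0 0 4 7 7 0], max=7
Drop 5: T rot3 at col 1 lands with bottom-row=4; cleared 0 line(s) (total 0); column heights now [0 6 7 7 7 0], max=7
Drop 6: L rot0 at col 1 lands with bottom-row=7; cleared 0 line(s) (total 0); column heights now [0 8 8 9 7 0], max=9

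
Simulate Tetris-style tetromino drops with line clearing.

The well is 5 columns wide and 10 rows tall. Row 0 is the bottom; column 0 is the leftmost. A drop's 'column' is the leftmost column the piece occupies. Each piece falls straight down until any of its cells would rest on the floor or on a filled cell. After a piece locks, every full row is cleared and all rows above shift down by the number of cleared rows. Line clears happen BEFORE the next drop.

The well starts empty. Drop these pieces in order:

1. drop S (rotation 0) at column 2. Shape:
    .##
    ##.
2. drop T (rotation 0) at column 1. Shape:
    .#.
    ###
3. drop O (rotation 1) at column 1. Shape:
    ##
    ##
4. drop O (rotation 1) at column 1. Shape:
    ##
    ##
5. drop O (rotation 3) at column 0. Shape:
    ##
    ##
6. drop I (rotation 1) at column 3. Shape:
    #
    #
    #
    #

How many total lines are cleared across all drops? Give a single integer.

Answer: 0

Derivation:
Drop 1: S rot0 at col 2 lands with bottom-row=0; cleared 0 line(s) (total 0); column heights now [0 0 1 2 2], max=2
Drop 2: T rot0 at col 1 lands with bottom-row=2; cleared 0 line(s) (total 0); column heights now [0 3 4 3 2], max=4
Drop 3: O rot1 at col 1 lands with bottom-row=4; cleared 0 line(s) (total 0); column heights now [0 6 6 3 2], max=6
Drop 4: O rot1 at col 1 lands with bottom-row=6; cleared 0 line(s) (total 0); column heights now [0 8 8 3 2], max=8
Drop 5: O rot3 at col 0 lands with bottom-row=8; cleared 0 line(s) (total 0); column heights now [10 10 8 3 2], max=10
Drop 6: I rot1 at col 3 lands with bottom-row=3; cleared 0 line(s) (total 0); column heights now [10 10 8 7 2], max=10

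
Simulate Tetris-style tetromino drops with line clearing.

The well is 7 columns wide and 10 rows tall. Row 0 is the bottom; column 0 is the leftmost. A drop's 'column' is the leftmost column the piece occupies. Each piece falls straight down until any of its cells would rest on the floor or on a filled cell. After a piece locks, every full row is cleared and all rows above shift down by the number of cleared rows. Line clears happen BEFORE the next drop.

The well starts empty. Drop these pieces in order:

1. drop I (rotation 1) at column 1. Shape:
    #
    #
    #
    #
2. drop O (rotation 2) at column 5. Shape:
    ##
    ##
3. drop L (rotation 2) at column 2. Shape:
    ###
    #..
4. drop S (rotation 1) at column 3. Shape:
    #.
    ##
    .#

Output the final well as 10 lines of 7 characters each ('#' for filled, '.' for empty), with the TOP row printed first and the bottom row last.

Answer: .......
.......
.......
.......
.......
...#...
.#.##..
.#..#..
.######
.##..##

Derivation:
Drop 1: I rot1 at col 1 lands with bottom-row=0; cleared 0 line(s) (total 0); column heights now [0 4 0 0 0 0 0], max=4
Drop 2: O rot2 at col 5 lands with bottom-row=0; cleared 0 line(s) (total 0); column heights now [0 4 0 0 0 2 2], max=4
Drop 3: L rot2 at col 2 lands with bottom-row=0; cleared 0 line(s) (total 0); column heights now [0 4 2 2 2 2 2], max=4
Drop 4: S rot1 at col 3 lands with bottom-row=2; cleared 0 line(s) (total 0); column heights now [0 4 2 5 4 2 2], max=5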